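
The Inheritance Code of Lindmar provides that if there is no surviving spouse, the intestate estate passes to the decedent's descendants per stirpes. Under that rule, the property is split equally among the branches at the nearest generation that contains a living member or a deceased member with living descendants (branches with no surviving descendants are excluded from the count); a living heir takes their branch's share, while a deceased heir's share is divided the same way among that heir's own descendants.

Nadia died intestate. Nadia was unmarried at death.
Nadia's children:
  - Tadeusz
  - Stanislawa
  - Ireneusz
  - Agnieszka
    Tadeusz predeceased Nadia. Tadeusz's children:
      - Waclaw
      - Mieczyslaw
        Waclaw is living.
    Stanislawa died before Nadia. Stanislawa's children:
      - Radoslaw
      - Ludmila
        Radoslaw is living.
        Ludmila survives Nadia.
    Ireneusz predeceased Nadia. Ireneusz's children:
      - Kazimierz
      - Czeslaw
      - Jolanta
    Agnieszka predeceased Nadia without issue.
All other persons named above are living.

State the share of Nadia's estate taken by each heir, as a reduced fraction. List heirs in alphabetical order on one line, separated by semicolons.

There is no surviving spouse, so the entire estate passes to Nadia's descendants per stirpes.
Agnieszka left no surviving issue, so that branch lapses and is disregarded.
The estate is divided into 3 equal shares of 1/3 among Tadeusz, Stanislawa, Ireneusz.
Tadeusz predeceased; the 1/3 allotted to Tadeusz's branch passes to Tadeusz's issue by representation.
The 1/3 is divided into 2 equal shares of 1/6 among Waclaw, Mieczyslaw.
Waclaw is living and takes 1/6.
Mieczyslaw is living and takes 1/6.
Stanislawa predeceased; the 1/3 allotted to Stanislawa's branch passes to Stanislawa's issue by representation.
The 1/3 is divided into 2 equal shares of 1/6 among Radoslaw, Ludmila.
Radoslaw is living and takes 1/6.
Ludmila is living and takes 1/6.
Ireneusz predeceased; the 1/3 allotted to Ireneusz's branch passes to Ireneusz's issue by representation.
The 1/3 is divided into 3 equal shares of 1/9 among Kazimierz, Czeslaw, Jolanta.
Kazimierz is living and takes 1/9.
Czeslaw is living and takes 1/9.
Jolanta is living and takes 1/9.

Czeslaw 1/9; Jolanta 1/9; Kazimierz 1/9; Ludmila 1/6; Mieczyslaw 1/6; Radoslaw 1/6; Waclaw 1/6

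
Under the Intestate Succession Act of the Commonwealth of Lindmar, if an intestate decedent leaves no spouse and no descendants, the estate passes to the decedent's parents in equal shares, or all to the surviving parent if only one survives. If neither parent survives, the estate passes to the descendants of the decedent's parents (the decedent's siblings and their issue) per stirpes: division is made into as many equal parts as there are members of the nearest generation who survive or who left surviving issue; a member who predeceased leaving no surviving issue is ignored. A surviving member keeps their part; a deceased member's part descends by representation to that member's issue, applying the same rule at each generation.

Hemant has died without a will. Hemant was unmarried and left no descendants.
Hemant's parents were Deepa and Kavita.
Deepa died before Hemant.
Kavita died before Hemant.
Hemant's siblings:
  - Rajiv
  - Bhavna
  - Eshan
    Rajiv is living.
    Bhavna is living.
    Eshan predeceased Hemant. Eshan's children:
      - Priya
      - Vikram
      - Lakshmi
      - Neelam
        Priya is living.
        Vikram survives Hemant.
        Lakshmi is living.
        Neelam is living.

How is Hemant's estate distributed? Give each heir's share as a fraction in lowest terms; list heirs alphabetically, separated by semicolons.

Bhavna 1/3; Lakshmi 1/12; Neelam 1/12; Priya 1/12; Rajiv 1/3; Vikram 1/12

Neither parent survives and there are no descendants, so the estate passes to Hemant's siblings and their issue per stirpes.
The estate is divided into 3 equal shares of 1/3 among Rajiv, Bhavna, Eshan.
Rajiv is living and takes 1/3.
Bhavna is living and takes 1/3.
Eshan predeceased; the 1/3 allotted to Eshan's branch passes to Eshan's issue by representation.
The 1/3 is divided into 4 equal shares of 1/12 among Priya, Vikram, Lakshmi, Neelam.
Priya is living and takes 1/12.
Vikram is living and takes 1/12.
Lakshmi is living and takes 1/12.
Neelam is living and takes 1/12.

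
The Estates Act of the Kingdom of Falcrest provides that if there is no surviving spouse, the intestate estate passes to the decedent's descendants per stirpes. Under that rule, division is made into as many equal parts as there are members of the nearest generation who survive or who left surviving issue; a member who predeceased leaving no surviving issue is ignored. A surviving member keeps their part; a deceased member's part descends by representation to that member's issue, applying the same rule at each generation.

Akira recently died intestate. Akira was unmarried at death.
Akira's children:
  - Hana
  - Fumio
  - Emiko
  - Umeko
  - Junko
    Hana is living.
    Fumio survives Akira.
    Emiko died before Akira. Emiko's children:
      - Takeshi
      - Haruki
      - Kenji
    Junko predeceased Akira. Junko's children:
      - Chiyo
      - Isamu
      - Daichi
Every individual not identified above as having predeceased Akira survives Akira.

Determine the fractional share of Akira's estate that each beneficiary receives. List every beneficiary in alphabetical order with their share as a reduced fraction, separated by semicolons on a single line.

Chiyo 1/15; Daichi 1/15; Fumio 1/5; Hana 1/5; Haruki 1/15; Isamu 1/15; Kenji 1/15; Takeshi 1/15; Umeko 1/5

There is no surviving spouse, so the entire estate passes to Akira's descendants per stirpes.
The estate is divided into 5 equal shares of 1/5 among Hana, Fumio, Emiko, Umeko, Junko.
Hana is living and takes 1/5.
Fumio is living and takes 1/5.
Emiko predeceased; the 1/5 allotted to Emiko's branch passes to Emiko's issue by representation.
The 1/5 is divided into 3 equal shares of 1/15 among Takeshi, Haruki, Kenji.
Takeshi is living and takes 1/15.
Haruki is living and takes 1/15.
Kenji is living and takes 1/15.
Umeko is living and takes 1/5.
Junko predeceased; the 1/5 allotted to Junko's branch passes to Junko's issue by representation.
The 1/5 is divided into 3 equal shares of 1/15 among Chiyo, Isamu, Daichi.
Chiyo is living and takes 1/15.
Isamu is living and takes 1/15.
Daichi is living and takes 1/15.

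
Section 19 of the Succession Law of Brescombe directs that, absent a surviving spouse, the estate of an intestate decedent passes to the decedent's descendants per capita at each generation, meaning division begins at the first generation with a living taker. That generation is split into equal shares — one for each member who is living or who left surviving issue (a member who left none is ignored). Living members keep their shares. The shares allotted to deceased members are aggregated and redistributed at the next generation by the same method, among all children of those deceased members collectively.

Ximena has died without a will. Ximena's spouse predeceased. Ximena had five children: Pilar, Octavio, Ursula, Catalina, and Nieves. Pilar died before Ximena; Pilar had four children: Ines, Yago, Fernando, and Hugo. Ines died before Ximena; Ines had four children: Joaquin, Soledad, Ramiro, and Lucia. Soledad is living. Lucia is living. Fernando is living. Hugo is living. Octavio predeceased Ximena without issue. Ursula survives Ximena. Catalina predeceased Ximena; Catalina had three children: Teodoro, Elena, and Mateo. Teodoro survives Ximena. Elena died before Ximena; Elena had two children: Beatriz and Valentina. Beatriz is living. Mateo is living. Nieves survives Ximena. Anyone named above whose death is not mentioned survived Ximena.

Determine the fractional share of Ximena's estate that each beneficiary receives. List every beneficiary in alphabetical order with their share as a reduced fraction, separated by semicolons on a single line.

There is no surviving spouse, so the entire estate passes to Ximena's descendants per capita at each generation.
At generation 1 (Pilar, Ursula, Catalina, Nieves) there are 4 shares of (1)/4 = 1/4 each.
Living: Ursula and Nieves — each takes 1/4.
Deceased: Pilar and Catalina. Their combined 1/2 is pooled and carried to generation 2.
At generation 2 (Ines, Yago, Fernando, Hugo, Teodoro, Elena, Mateo) there are 7 shares of (1/2)/7 = 1/14 each.
Living: Yago, Fernando, Hugo, Teodoro, and Mateo — each takes 1/14.
Deceased: Ines and Elena. Their combined 1/7 is pooled and carried to generation 3.
At generation 3 (Joaquin, Soledad, Ramiro, Lucia, Beatriz, Valentina) there are 6 shares of (1/7)/6 = 1/42 each.
Living: Joaquin, Soledad, Ramiro, Lucia, Beatriz, and Valentina — each takes 1/42.

Beatriz 1/42; Fernando 1/14; Hugo 1/14; Joaquin 1/42; Lucia 1/42; Mateo 1/14; Nieves 1/4; Ramiro 1/42; Soledad 1/42; Teodoro 1/14; Ursula 1/4; Valentina 1/42; Yago 1/14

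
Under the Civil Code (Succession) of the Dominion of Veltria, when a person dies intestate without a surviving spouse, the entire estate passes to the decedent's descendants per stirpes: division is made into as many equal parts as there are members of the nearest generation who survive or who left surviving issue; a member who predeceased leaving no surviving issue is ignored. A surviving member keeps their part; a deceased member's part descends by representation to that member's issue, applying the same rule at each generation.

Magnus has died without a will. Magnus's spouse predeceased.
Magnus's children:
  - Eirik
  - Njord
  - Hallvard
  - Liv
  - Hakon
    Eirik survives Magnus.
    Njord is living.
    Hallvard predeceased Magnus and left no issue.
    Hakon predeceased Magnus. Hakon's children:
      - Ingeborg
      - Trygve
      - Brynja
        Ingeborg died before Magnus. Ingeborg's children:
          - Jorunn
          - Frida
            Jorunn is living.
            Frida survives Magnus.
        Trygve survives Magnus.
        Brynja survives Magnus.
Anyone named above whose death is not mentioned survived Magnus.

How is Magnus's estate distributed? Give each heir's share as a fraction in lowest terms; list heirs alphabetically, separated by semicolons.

There is no surviving spouse, so the entire estate passes to Magnus's descendants per stirpes.
Hallvard left no surviving issue, so that branch lapses and is disregarded.
The estate is divided into 4 equal shares of 1/4 among Eirik, Njord, Liv, Hakon.
Eirik is living and takes 1/4.
Njord is living and takes 1/4.
Liv is living and takes 1/4.
Hakon predeceased; the 1/4 allotted to Hakon's branch passes to Hakon's issue by representation.
The 1/4 is divided into 3 equal shares of 1/12 among Ingeborg, Trygve, Brynja.
Ingeborg predeceased; the 1/12 allotted to Ingeborg's branch passes to Ingeborg's issue by representation.
The 1/12 is divided into 2 equal shares of 1/24 among Jorunn, Frida.
Jorunn is living and takes 1/24.
Frida is living and takes 1/24.
Trygve is living and takes 1/12.
Brynja is living and takes 1/12.

Brynja 1/12; Eirik 1/4; Frida 1/24; Jorunn 1/24; Liv 1/4; Njord 1/4; Trygve 1/12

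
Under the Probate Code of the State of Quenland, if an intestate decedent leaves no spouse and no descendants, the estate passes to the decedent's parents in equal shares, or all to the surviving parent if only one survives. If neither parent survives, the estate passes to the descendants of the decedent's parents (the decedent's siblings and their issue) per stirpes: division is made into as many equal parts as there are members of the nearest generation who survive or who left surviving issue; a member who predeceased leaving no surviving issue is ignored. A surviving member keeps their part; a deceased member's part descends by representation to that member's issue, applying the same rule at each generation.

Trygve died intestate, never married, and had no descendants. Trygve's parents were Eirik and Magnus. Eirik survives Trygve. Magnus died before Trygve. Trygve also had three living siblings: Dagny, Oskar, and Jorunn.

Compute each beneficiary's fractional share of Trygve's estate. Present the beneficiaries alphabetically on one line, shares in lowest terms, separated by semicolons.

Only one parent, Eirik, survives, so Eirik takes the entire estate. The siblings take nothing because a surviving parent has priority.

Eirik 1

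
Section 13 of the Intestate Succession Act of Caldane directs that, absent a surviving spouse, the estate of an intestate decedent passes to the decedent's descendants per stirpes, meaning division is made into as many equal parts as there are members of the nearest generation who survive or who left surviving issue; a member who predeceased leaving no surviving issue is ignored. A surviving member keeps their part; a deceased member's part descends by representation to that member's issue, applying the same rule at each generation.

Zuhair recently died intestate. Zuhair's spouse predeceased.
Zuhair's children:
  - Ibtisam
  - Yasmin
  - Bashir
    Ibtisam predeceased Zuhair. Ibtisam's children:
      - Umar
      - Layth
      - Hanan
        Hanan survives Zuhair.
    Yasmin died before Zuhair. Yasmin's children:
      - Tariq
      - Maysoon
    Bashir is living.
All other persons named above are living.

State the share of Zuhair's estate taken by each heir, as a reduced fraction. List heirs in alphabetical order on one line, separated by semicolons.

There is no surviving spouse, so the entire estate passes to Zuhair's descendants per stirpes.
The estate is divided into 3 equal shares of 1/3 among Ibtisam, Yasmin, Bashir.
Ibtisam predeceased; the 1/3 allotted to Ibtisam's branch passes to Ibtisam's issue by representation.
The 1/3 is divided into 3 equal shares of 1/9 among Umar, Layth, Hanan.
Umar is living and takes 1/9.
Layth is living and takes 1/9.
Hanan is living and takes 1/9.
Yasmin predeceased; the 1/3 allotted to Yasmin's branch passes to Yasmin's issue by representation.
The 1/3 is divided into 2 equal shares of 1/6 among Tariq, Maysoon.
Tariq is living and takes 1/6.
Maysoon is living and takes 1/6.
Bashir is living and takes 1/3.

Bashir 1/3; Hanan 1/9; Layth 1/9; Maysoon 1/6; Tariq 1/6; Umar 1/9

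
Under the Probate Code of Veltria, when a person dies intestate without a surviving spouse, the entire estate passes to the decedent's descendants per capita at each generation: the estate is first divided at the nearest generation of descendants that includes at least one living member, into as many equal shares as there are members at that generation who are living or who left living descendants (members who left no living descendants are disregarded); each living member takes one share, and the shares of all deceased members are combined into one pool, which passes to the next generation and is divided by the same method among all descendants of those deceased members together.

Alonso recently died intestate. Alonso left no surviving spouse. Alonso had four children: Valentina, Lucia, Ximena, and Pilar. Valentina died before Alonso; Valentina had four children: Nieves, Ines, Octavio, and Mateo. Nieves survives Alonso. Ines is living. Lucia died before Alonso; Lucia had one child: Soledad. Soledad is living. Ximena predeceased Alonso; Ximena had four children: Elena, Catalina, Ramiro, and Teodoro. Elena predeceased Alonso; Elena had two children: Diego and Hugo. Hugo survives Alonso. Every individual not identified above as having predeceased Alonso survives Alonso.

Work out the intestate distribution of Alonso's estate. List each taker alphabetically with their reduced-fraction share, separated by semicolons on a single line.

Catalina 1/12; Diego 1/24; Hugo 1/24; Ines 1/12; Mateo 1/12; Nieves 1/12; Octavio 1/12; Pilar 1/4; Ramiro 1/12; Soledad 1/12; Teodoro 1/12

There is no surviving spouse, so the entire estate passes to Alonso's descendants per capita at each generation.
At generation 1 (Valentina, Lucia, Ximena, Pilar) there are 4 shares of (1)/4 = 1/4 each.
Living: Pilar — each takes 1/4.
Deceased: Valentina, Lucia, and Ximena. Their combined 3/4 is pooled and carried to generation 2.
At generation 2 (Nieves, Ines, Octavio, Mateo, Soledad, Elena, Catalina, Ramiro, Teodoro) there are 9 shares of (3/4)/9 = 1/12 each.
Living: Nieves, Ines, Octavio, Mateo, Soledad, Catalina, Ramiro, and Teodoro — each takes 1/12.
Deceased: Elena. That 1/12 share is carried to generation 3.
At generation 3 (Diego, Hugo) there are 2 shares of (1/12)/2 = 1/24 each.
Living: Diego and Hugo — each takes 1/24.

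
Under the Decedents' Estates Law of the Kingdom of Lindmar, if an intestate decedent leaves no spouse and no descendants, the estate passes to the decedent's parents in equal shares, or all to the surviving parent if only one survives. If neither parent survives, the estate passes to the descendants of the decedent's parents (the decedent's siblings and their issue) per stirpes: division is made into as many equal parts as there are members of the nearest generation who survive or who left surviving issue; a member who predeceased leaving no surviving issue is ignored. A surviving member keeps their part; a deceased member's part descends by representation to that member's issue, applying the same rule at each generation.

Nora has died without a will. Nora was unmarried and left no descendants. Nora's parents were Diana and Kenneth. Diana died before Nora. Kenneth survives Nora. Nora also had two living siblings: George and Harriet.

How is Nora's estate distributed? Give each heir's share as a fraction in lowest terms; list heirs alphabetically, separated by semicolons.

Only one parent, Kenneth, survives, so Kenneth takes the entire estate. The siblings take nothing because a surviving parent has priority.

Kenneth 1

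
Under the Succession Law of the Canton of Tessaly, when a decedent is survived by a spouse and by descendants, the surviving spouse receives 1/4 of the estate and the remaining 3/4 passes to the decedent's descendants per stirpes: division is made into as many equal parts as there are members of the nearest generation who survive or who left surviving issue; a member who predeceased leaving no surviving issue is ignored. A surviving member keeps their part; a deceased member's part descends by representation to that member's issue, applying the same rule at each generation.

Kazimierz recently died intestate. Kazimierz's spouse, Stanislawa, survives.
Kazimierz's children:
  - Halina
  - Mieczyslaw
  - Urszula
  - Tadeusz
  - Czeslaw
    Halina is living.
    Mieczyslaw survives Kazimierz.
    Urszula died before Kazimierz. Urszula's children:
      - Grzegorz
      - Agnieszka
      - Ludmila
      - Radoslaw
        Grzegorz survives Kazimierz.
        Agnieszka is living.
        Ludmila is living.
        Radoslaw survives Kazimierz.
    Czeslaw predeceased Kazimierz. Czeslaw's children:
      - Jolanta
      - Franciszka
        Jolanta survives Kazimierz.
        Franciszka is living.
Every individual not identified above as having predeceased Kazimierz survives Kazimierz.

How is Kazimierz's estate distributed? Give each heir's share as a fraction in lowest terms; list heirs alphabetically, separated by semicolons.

Agnieszka 3/80; Franciszka 3/40; Grzegorz 3/80; Halina 3/20; Jolanta 3/40; Ludmila 3/80; Mieczyslaw 3/20; Radoslaw 3/80; Stanislawa 1/4; Tadeusz 3/20

Stanislawa, as surviving spouse, takes 1/4.
The remaining 3/4 passes to Kazimierz's descendants per stirpes.
The 3/4 is divided into 5 equal shares of 3/20 among Halina, Mieczyslaw, Urszula, Tadeusz, Czeslaw.
Halina is living and takes 3/20.
Mieczyslaw is living and takes 3/20.
Urszula predeceased; the 3/20 allotted to Urszula's branch passes to Urszula's issue by representation.
The 3/20 is divided into 4 equal shares of 3/80 among Grzegorz, Agnieszka, Ludmila, Radoslaw.
Grzegorz is living and takes 3/80.
Agnieszka is living and takes 3/80.
Ludmila is living and takes 3/80.
Radoslaw is living and takes 3/80.
Tadeusz is living and takes 3/20.
Czeslaw predeceased; the 3/20 allotted to Czeslaw's branch passes to Czeslaw's issue by representation.
The 3/20 is divided into 2 equal shares of 3/40 among Jolanta, Franciszka.
Jolanta is living and takes 3/40.
Franciszka is living and takes 3/40.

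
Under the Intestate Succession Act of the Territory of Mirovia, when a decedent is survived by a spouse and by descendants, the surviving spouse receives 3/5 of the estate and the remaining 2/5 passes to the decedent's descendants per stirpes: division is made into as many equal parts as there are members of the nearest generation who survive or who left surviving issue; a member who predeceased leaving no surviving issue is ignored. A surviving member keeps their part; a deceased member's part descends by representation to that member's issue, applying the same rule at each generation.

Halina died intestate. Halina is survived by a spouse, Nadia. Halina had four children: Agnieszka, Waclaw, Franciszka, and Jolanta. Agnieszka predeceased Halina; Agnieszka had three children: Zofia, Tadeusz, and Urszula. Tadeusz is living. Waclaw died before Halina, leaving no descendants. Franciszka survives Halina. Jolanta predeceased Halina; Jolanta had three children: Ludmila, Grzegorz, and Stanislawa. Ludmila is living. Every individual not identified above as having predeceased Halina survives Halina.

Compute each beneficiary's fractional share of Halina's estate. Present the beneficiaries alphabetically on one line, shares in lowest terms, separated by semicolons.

Nadia, as surviving spouse, takes 3/5.
The remaining 2/5 passes to Halina's descendants per stirpes.
Waclaw left no surviving issue, so that branch lapses and is disregarded.
The 2/5 is divided into 3 equal shares of 2/15 among Agnieszka, Franciszka, Jolanta.
Agnieszka predeceased; the 2/15 allotted to Agnieszka's branch passes to Agnieszka's issue by representation.
The 2/15 is divided into 3 equal shares of 2/45 among Zofia, Tadeusz, Urszula.
Zofia is living and takes 2/45.
Tadeusz is living and takes 2/45.
Urszula is living and takes 2/45.
Franciszka is living and takes 2/15.
Jolanta predeceased; the 2/15 allotted to Jolanta's branch passes to Jolanta's issue by representation.
The 2/15 is divided into 3 equal shares of 2/45 among Ludmila, Grzegorz, Stanislawa.
Ludmila is living and takes 2/45.
Grzegorz is living and takes 2/45.
Stanislawa is living and takes 2/45.

Franciszka 2/15; Grzegorz 2/45; Ludmila 2/45; Nadia 3/5; Stanislawa 2/45; Tadeusz 2/45; Urszula 2/45; Zofia 2/45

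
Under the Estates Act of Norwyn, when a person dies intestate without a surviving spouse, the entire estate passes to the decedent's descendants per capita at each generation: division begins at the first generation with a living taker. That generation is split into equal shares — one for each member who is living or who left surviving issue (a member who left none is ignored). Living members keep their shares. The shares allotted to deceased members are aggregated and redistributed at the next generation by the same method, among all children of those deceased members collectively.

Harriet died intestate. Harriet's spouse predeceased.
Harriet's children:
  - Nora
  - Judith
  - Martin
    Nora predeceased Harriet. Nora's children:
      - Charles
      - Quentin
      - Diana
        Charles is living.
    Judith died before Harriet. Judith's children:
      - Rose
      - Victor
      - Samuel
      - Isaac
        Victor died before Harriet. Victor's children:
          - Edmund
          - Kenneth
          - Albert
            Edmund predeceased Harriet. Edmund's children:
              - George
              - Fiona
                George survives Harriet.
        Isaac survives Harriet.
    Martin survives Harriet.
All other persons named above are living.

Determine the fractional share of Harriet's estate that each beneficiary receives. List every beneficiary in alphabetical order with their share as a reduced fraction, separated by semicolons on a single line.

Albert 2/63; Charles 2/21; Diana 2/21; Fiona 1/63; George 1/63; Isaac 2/21; Kenneth 2/63; Martin 1/3; Quentin 2/21; Rose 2/21; Samuel 2/21

There is no surviving spouse, so the entire estate passes to Harriet's descendants per capita at each generation.
At generation 1 (Nora, Judith, Martin) there are 3 shares of (1)/3 = 1/3 each.
Living: Martin — each takes 1/3.
Deceased: Nora and Judith. Their combined 2/3 is pooled and carried to generation 2.
At generation 2 (Charles, Quentin, Diana, Rose, Victor, Samuel, Isaac) there are 7 shares of (2/3)/7 = 2/21 each.
Living: Charles, Quentin, Diana, Rose, Samuel, and Isaac — each takes 2/21.
Deceased: Victor. That 2/21 share is carried to generation 3.
At generation 3 (Edmund, Kenneth, Albert) there are 3 shares of (2/21)/3 = 2/63 each.
Living: Kenneth and Albert — each takes 2/63.
Deceased: Edmund. That 2/63 share is carried to generation 4.
At generation 4 (George, Fiona) there are 2 shares of (2/63)/2 = 1/63 each.
Living: George and Fiona — each takes 1/63.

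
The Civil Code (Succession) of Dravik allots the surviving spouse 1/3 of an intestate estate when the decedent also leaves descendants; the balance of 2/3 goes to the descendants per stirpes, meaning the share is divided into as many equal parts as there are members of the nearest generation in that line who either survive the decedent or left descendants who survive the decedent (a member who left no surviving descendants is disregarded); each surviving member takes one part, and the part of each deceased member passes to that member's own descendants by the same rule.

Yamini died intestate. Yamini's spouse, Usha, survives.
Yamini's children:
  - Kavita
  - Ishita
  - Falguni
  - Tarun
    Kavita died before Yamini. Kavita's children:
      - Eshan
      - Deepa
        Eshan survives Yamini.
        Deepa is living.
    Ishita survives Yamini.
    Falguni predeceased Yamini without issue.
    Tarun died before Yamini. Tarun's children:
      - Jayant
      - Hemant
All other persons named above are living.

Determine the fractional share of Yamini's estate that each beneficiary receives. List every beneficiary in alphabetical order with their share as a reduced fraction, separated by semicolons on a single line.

Deepa 1/9; Eshan 1/9; Hemant 1/9; Ishita 2/9; Jayant 1/9; Usha 1/3

Usha, as surviving spouse, takes 1/3.
The remaining 2/3 passes to Yamini's descendants per stirpes.
Falguni left no surviving issue, so that branch lapses and is disregarded.
The 2/3 is divided into 3 equal shares of 2/9 among Kavita, Ishita, Tarun.
Kavita predeceased; the 2/9 allotted to Kavita's branch passes to Kavita's issue by representation.
The 2/9 is divided into 2 equal shares of 1/9 among Eshan, Deepa.
Eshan is living and takes 1/9.
Deepa is living and takes 1/9.
Ishita is living and takes 2/9.
Tarun predeceased; the 2/9 allotted to Tarun's branch passes to Tarun's issue by representation.
The 2/9 is divided into 2 equal shares of 1/9 among Jayant, Hemant.
Jayant is living and takes 1/9.
Hemant is living and takes 1/9.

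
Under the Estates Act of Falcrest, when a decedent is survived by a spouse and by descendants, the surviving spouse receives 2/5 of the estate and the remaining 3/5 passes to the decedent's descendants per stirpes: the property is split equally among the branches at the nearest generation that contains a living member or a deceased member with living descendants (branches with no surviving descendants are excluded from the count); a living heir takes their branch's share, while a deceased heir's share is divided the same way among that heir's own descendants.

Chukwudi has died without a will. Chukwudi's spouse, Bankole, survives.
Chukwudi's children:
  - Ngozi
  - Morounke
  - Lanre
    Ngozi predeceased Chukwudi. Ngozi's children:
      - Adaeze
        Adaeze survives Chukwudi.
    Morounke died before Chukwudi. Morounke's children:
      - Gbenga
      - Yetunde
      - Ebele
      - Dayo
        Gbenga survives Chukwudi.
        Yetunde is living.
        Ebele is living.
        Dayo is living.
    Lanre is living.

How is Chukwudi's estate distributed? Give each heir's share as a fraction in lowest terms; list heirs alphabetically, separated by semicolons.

Bankole, as surviving spouse, takes 2/5.
The remaining 3/5 passes to Chukwudi's descendants per stirpes.
The 3/5 is divided into 3 equal shares of 1/5 among Ngozi, Morounke, Lanre.
Ngozi predeceased; the 1/5 allotted to Ngozi's branch passes to Ngozi's issue by representation.
Adaeze is the sole taker at this level and receives the full 1/5.
Morounke predeceased; the 1/5 allotted to Morounke's branch passes to Morounke's issue by representation.
The 1/5 is divided into 4 equal shares of 1/20 among Gbenga, Yetunde, Ebele, Dayo.
Gbenga is living and takes 1/20.
Yetunde is living and takes 1/20.
Ebele is living and takes 1/20.
Dayo is living and takes 1/20.
Lanre is living and takes 1/5.

Adaeze 1/5; Bankole 2/5; Dayo 1/20; Ebele 1/20; Gbenga 1/20; Lanre 1/5; Yetunde 1/20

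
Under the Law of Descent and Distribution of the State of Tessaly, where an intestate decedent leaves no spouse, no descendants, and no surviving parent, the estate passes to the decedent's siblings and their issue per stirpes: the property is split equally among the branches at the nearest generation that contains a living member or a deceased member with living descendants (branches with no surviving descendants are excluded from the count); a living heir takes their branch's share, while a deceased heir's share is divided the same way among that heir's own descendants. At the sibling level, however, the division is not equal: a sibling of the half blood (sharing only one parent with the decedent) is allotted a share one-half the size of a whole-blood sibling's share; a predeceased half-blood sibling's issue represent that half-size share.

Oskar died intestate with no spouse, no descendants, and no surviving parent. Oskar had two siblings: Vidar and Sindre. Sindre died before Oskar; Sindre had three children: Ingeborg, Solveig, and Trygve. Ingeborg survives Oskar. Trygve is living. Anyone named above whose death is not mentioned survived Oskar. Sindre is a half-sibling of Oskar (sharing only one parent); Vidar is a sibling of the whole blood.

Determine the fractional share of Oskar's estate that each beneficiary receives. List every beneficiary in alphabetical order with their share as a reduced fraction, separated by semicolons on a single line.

No spouse, descendants, or parent survives, so the estate passes to Oskar's siblings per stirpes.
Half-blood siblings count for one-half the weight of whole-blood siblings at the initial division.
Dividing 1 in proportion to weights (total weight 3/2): Vidar (weight 1) → 2/3; Sindre (weight 1/2) → 1/3.
Vidar is living and takes 2/3.
Sindre predeceased; the 1/3 allotted to Sindre's branch passes to Sindre's issue by representation.
The 1/3 is divided into 3 equal shares of 1/9 among Ingeborg, Solveig, Trygve.
Ingeborg is living and takes 1/9.
Solveig is living and takes 1/9.
Trygve is living and takes 1/9.

Ingeborg 1/9; Solveig 1/9; Trygve 1/9; Vidar 2/3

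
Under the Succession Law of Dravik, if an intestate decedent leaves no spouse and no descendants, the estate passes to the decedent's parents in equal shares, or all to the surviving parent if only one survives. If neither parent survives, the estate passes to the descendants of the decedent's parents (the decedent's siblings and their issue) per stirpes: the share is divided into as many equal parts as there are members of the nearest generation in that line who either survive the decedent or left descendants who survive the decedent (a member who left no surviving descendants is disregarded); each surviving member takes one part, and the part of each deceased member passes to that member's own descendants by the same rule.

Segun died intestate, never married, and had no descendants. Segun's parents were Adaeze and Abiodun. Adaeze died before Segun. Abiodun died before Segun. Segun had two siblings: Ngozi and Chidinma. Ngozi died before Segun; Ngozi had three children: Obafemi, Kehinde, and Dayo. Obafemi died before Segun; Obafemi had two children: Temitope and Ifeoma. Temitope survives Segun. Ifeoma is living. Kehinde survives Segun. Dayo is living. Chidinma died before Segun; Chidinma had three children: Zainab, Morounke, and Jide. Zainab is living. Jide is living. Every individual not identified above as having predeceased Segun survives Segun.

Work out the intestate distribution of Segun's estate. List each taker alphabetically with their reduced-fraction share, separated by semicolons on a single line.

Dayo 1/6; Ifeoma 1/12; Jide 1/6; Kehinde 1/6; Morounke 1/6; Temitope 1/12; Zainab 1/6

Neither parent survives and there are no descendants, so the estate passes to Segun's siblings and their issue per stirpes.
The estate is divided into 2 equal shares of 1/2 among Ngozi, Chidinma.
Ngozi predeceased; the 1/2 allotted to Ngozi's branch passes to Ngozi's issue by representation.
The 1/2 is divided into 3 equal shares of 1/6 among Obafemi, Kehinde, Dayo.
Obafemi predeceased; the 1/6 allotted to Obafemi's branch passes to Obafemi's issue by representation.
The 1/6 is divided into 2 equal shares of 1/12 among Temitope, Ifeoma.
Temitope is living and takes 1/12.
Ifeoma is living and takes 1/12.
Kehinde is living and takes 1/6.
Dayo is living and takes 1/6.
Chidinma predeceased; the 1/2 allotted to Chidinma's branch passes to Chidinma's issue by representation.
The 1/2 is divided into 3 equal shares of 1/6 among Zainab, Morounke, Jide.
Zainab is living and takes 1/6.
Morounke is living and takes 1/6.
Jide is living and takes 1/6.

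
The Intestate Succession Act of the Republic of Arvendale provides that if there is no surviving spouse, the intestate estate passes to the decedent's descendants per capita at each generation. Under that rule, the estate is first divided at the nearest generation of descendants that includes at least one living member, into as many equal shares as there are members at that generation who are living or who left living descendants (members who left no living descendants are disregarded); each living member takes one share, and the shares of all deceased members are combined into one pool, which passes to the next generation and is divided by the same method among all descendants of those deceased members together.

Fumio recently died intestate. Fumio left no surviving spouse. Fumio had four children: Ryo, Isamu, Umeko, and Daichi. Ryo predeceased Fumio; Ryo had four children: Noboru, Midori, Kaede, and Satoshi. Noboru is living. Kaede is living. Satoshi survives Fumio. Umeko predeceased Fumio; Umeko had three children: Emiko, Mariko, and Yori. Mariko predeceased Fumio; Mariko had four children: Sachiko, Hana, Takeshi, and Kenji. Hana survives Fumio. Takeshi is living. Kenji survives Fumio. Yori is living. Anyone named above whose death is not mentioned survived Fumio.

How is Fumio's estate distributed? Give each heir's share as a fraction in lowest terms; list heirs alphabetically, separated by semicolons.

There is no surviving spouse, so the entire estate passes to Fumio's descendants per capita at each generation.
At generation 1 (Ryo, Isamu, Umeko, Daichi) there are 4 shares of (1)/4 = 1/4 each.
Living: Isamu and Daichi — each takes 1/4.
Deceased: Ryo and Umeko. Their combined 1/2 is pooled and carried to generation 2.
At generation 2 (Noboru, Midori, Kaede, Satoshi, Emiko, Mariko, Yori) there are 7 shares of (1/2)/7 = 1/14 each.
Living: Noboru, Midori, Kaede, Satoshi, Emiko, and Yori — each takes 1/14.
Deceased: Mariko. That 1/14 share is carried to generation 3.
At generation 3 (Sachiko, Hana, Takeshi, Kenji) there are 4 shares of (1/14)/4 = 1/56 each.
Living: Sachiko, Hana, Takeshi, and Kenji — each takes 1/56.

Daichi 1/4; Emiko 1/14; Hana 1/56; Isamu 1/4; Kaede 1/14; Kenji 1/56; Midori 1/14; Noboru 1/14; Sachiko 1/56; Satoshi 1/14; Takeshi 1/56; Yori 1/14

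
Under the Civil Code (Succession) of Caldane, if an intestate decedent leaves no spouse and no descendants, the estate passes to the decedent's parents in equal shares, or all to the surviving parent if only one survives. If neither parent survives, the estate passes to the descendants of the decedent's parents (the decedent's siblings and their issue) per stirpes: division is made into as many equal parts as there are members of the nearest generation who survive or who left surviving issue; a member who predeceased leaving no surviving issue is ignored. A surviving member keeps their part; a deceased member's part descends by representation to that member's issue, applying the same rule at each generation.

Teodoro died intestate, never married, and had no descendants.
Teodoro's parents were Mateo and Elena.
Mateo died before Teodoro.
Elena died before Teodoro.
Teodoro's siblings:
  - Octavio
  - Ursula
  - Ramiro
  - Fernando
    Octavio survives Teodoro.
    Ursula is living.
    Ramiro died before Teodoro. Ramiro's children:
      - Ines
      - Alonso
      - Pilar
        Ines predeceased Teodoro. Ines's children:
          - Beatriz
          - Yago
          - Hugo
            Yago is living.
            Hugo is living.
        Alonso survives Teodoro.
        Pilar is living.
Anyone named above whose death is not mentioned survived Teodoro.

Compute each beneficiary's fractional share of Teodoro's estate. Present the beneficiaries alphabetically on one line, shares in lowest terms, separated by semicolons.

Neither parent survives and there are no descendants, so the estate passes to Teodoro's siblings and their issue per stirpes.
The estate is divided into 4 equal shares of 1/4 among Octavio, Ursula, Ramiro, Fernando.
Octavio is living and takes 1/4.
Ursula is living and takes 1/4.
Ramiro predeceased; the 1/4 allotted to Ramiro's branch passes to Ramiro's issue by representation.
The 1/4 is divided into 3 equal shares of 1/12 among Ines, Alonso, Pilar.
Ines predeceased; the 1/12 allotted to Ines's branch passes to Ines's issue by representation.
The 1/12 is divided into 3 equal shares of 1/36 among Beatriz, Yago, Hugo.
Beatriz is living and takes 1/36.
Yago is living and takes 1/36.
Hugo is living and takes 1/36.
Alonso is living and takes 1/12.
Pilar is living and takes 1/12.
Fernando is living and takes 1/4.

Alonso 1/12; Beatriz 1/36; Fernando 1/4; Hugo 1/36; Octavio 1/4; Pilar 1/12; Ursula 1/4; Yago 1/36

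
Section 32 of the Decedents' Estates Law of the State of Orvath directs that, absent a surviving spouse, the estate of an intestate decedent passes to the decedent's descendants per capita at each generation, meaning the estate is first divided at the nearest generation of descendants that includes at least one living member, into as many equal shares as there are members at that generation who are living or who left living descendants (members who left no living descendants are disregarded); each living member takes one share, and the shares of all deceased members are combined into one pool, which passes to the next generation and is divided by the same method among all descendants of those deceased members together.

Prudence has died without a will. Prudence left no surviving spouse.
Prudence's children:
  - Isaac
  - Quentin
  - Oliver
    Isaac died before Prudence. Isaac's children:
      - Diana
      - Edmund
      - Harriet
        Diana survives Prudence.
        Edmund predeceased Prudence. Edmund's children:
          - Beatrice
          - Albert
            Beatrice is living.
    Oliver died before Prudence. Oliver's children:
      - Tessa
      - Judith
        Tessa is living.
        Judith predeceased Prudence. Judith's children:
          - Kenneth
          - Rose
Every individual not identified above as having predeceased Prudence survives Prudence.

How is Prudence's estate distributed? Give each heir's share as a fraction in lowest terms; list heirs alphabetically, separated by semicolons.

There is no surviving spouse, so the entire estate passes to Prudence's descendants per capita at each generation.
At generation 1 (Isaac, Quentin, Oliver) there are 3 shares of (1)/3 = 1/3 each.
Living: Quentin — each takes 1/3.
Deceased: Isaac and Oliver. Their combined 2/3 is pooled and carried to generation 2.
At generation 2 (Diana, Edmund, Harriet, Tessa, Judith) there are 5 shares of (2/3)/5 = 2/15 each.
Living: Diana, Harriet, and Tessa — each takes 2/15.
Deceased: Edmund and Judith. Their combined 4/15 is pooled and carried to generation 3.
At generation 3 (Beatrice, Albert, Kenneth, Rose) there are 4 shares of (4/15)/4 = 1/15 each.
Living: Beatrice, Albert, Kenneth, and Rose — each takes 1/15.

Albert 1/15; Beatrice 1/15; Diana 2/15; Harriet 2/15; Kenneth 1/15; Quentin 1/3; Rose 1/15; Tessa 2/15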